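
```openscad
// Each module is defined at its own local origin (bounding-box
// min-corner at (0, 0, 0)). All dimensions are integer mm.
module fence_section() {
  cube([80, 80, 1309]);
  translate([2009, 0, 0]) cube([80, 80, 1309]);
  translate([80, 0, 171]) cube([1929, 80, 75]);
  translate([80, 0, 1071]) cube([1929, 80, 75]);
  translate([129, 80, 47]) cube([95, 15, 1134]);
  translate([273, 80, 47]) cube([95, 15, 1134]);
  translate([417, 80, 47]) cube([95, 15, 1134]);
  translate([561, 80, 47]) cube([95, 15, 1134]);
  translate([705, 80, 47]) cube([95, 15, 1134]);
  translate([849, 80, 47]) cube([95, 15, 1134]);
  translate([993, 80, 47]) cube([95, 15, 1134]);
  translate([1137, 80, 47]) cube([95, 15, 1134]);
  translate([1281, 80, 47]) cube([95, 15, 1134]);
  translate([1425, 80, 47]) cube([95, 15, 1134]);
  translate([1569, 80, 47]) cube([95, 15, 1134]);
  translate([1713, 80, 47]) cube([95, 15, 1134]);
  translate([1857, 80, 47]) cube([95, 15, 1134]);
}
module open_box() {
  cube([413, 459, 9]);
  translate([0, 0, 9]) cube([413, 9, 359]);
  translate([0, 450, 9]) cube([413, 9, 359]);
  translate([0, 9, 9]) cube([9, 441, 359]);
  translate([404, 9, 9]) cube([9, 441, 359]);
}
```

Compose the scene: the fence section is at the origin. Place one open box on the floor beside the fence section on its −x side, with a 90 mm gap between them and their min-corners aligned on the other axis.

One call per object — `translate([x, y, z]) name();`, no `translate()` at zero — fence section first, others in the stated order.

fence_section();
translate([-503, 0, 0]) open_box();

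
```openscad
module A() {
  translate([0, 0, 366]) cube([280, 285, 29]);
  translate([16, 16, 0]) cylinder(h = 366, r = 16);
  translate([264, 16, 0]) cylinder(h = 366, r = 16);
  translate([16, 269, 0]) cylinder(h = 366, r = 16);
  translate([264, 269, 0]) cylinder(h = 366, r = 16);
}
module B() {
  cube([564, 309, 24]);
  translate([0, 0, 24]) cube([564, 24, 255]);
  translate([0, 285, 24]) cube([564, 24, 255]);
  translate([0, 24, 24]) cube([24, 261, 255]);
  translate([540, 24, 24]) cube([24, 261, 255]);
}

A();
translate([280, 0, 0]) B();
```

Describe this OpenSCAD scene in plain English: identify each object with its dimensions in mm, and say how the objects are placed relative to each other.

A is a four-legged stool. The seat is a 280×285×29 mm slab whose top surface is at z = 395 mm; four round legs, each 32 mm in diameter, run from the floor (z = 0) to the underside of the seat, each leg's axis is inset half a diameter from the nearest pair of seat edges (so the leg's bounding box is flush with the corner).

B is an open storage box with external size 564×309×279 mm and wall thickness 24 mm (the base is also 24 mm thick). The base covers the whole footprint; the four walls stand on the base, with the y-facing walls full-width and the x-facing walls fitting between their inner faces.

The open box is against the stool's +x side, with their −y faces flush.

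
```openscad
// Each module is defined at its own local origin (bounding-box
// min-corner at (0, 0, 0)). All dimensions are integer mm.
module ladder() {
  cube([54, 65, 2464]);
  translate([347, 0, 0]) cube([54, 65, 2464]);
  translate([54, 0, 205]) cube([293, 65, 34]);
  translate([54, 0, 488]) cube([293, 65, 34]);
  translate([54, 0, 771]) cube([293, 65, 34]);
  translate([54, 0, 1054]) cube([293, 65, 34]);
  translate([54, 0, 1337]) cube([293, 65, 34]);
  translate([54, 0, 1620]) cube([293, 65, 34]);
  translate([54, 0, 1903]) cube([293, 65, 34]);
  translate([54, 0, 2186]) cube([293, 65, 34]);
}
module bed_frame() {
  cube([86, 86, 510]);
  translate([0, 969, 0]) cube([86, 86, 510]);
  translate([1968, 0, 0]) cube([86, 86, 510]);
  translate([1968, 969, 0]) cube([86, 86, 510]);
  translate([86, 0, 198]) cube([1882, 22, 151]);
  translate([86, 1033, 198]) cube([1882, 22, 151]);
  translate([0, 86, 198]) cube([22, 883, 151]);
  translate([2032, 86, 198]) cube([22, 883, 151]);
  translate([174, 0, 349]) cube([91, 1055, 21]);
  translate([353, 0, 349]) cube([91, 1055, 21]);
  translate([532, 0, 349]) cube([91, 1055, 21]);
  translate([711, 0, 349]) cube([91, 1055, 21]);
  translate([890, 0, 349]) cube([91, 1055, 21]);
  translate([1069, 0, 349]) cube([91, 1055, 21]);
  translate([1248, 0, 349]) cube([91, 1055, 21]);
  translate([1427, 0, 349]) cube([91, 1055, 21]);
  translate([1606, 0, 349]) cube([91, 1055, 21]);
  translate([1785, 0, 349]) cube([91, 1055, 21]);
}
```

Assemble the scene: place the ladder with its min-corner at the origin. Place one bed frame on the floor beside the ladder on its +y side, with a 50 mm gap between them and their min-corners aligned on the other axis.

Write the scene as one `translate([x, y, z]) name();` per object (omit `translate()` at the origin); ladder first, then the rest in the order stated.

ladder();
translate([0, 115, 0]) bed_frame();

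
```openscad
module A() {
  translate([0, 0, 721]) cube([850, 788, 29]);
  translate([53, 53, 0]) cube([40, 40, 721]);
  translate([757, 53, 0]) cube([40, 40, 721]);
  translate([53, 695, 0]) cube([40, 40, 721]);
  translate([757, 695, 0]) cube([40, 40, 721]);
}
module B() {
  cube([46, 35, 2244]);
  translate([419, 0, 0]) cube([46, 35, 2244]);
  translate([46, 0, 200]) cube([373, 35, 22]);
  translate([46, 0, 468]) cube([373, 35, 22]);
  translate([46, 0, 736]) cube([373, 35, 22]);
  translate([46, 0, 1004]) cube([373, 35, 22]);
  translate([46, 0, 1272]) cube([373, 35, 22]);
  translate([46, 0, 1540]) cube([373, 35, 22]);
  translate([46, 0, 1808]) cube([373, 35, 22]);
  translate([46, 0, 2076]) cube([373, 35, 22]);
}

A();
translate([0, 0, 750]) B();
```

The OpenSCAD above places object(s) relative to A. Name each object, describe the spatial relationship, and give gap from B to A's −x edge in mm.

A is a table. B is a ladder. The ladder is on top of the table. The gap from the ladder to the table's −x edge is 0 mm.

The ladder's min-x is at 0; the table's min-x is 0; gap = 0 mm.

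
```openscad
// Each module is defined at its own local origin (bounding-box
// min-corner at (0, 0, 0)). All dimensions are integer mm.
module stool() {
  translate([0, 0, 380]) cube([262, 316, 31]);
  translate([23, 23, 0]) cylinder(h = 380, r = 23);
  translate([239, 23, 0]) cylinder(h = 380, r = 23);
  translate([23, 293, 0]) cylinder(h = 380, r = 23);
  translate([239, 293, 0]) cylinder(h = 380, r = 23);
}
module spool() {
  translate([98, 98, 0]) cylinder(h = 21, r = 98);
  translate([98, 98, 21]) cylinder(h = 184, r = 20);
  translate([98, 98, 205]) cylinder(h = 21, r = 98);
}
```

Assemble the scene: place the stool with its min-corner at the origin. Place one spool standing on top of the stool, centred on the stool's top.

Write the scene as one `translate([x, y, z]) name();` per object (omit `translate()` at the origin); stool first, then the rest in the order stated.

stool();
translate([33, 60, 411]) spool();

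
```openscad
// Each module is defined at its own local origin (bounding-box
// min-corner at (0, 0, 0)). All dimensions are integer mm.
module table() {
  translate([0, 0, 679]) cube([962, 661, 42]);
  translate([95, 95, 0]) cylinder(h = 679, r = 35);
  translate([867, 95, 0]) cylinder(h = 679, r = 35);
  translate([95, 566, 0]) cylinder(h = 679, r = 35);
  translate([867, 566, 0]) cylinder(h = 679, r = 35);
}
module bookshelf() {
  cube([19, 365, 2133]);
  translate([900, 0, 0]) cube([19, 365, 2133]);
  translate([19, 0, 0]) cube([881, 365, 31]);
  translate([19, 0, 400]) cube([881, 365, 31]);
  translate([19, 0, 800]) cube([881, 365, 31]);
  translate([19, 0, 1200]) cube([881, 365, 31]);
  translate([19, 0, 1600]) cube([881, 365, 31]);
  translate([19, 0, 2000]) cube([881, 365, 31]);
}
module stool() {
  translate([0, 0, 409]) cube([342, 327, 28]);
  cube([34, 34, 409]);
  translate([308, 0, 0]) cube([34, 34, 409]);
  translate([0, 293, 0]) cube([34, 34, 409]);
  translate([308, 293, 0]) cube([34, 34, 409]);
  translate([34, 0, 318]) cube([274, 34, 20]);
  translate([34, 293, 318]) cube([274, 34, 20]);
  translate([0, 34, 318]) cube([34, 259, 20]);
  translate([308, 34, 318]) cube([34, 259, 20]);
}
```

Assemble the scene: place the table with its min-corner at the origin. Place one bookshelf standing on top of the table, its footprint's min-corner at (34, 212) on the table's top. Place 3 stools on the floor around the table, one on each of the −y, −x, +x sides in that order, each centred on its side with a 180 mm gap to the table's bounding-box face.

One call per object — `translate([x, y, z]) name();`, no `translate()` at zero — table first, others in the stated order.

table();
translate([34, 212, 721]) bookshelf();
translate([310, -507, 0]) stool();
translate([-522, 167, 0]) stool();
translate([1142, 167, 0]) stool();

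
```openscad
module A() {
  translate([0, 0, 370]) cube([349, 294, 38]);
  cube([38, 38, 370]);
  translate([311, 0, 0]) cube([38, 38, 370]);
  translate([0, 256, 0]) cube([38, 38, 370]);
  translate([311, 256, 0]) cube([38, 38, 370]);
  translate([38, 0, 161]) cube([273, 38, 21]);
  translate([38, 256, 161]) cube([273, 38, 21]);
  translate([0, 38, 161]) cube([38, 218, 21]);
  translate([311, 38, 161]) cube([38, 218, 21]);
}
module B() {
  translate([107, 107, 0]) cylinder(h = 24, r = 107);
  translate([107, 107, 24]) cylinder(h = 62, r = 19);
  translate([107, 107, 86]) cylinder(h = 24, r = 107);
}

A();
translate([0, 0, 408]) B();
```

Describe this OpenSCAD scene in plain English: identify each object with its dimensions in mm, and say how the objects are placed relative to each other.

A is a simple wooden stool: a rectangular seat 349 mm (x) by 294 mm (y), 38 mm thick, top face at z = 408 mm, on four square legs, each 38×38 mm in cross-section. The legs rest on z = 0, each flush with a corner of the seat. Four stretchers, 38 mm wide and 21 mm tall, connect adjacent legs with their undersides at z = 161 mm, each running between the inner faces of the legs it joins and aligned with the legs' outer faces on the other axis.

B is a spool: two coaxial disc flanges of radius 107 mm and thickness 24 mm, joined by a core cylinder of radius 19 mm and height 62 mm. The lower flange rests on z = 0 and the three cylinders share a vertical axis.

The spool is on top of the stool.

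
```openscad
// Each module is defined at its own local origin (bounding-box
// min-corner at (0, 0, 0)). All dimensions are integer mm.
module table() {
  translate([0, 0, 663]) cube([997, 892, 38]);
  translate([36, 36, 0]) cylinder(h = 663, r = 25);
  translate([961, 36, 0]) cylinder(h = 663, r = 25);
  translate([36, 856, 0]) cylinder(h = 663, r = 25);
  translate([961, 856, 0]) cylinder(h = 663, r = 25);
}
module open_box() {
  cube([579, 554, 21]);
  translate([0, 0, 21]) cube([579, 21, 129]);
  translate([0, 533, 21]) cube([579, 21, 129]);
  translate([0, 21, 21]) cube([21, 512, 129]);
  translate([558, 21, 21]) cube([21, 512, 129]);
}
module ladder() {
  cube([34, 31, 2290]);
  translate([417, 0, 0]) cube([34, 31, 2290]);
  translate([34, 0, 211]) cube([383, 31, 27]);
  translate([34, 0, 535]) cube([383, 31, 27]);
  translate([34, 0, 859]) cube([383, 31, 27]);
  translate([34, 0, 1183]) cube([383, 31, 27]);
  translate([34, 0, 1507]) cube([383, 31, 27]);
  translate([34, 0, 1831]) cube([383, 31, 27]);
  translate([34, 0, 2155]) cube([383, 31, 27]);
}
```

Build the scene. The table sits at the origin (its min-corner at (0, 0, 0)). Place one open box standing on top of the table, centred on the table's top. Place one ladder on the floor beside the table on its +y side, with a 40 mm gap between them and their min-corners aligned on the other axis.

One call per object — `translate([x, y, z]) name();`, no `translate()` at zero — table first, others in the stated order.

table();
translate([209, 169, 701]) open_box();
translate([0, 932, 0]) ladder();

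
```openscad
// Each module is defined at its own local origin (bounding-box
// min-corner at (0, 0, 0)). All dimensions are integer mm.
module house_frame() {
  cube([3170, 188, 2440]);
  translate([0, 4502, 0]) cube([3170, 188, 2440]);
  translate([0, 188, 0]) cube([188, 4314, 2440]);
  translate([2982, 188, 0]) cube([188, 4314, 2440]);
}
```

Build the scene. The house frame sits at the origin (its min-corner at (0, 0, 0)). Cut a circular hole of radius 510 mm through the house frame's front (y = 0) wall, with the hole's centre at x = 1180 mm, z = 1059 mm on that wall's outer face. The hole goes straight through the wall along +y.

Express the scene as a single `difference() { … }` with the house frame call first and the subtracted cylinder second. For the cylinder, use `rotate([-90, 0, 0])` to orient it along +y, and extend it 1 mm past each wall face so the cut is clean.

difference() {
  house_frame();
  translate([1180, -1, 1059]) rotate([-90, 0, 0]) cylinder(h = 190, r = 510);
}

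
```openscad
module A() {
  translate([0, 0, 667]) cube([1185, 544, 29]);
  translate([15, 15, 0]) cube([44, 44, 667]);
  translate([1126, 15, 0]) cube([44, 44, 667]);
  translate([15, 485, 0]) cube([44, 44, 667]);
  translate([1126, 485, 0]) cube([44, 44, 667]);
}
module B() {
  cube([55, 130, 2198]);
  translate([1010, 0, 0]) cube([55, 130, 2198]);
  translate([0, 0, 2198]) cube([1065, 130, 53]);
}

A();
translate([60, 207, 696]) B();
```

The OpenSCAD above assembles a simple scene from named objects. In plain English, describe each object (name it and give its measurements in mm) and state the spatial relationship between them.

A is a table: top 1185 mm (x) × 544 mm (y), 29 mm thick, upper face at z = 696 mm, on four 44×44 mm square legs, each inset 15 mm from the nearest pair of top edges, running from z = 0 to the bottom of the top.

B is a rectangular door frame: two vertical jambs of 55×130 mm section, 2198 mm tall, with a clear opening 955 mm wide between their inner faces. A header 53 mm tall and 130 mm deep lies on top of the jambs and spans the full outside width.

The door frame is on top of the table, centred.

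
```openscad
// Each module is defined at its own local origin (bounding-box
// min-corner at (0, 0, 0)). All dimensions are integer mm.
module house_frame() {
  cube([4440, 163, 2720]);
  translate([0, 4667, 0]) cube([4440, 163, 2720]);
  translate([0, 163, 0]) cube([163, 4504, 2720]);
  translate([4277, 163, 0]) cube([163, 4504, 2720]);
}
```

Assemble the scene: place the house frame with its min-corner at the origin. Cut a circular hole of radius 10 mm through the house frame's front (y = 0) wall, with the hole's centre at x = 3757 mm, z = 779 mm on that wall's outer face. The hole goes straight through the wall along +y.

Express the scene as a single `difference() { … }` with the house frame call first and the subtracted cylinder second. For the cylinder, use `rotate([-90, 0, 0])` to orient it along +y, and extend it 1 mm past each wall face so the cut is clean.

difference() {
  house_frame();
  translate([3757, -1, 779]) rotate([-90, 0, 0]) cylinder(h = 165, r = 10);
}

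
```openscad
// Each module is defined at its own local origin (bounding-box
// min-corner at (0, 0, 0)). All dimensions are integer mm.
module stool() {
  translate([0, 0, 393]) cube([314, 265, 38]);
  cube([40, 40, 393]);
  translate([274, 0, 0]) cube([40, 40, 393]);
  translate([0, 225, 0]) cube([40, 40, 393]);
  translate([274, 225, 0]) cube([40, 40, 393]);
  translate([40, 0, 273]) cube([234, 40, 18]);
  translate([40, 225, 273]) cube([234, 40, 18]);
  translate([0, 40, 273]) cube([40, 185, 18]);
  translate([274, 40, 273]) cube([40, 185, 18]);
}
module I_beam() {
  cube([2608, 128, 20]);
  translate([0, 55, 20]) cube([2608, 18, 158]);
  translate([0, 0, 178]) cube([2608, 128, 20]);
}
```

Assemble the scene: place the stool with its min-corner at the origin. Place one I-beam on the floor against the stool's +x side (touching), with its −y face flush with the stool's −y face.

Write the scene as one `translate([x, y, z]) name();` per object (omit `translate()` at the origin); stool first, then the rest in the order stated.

stool();
translate([314, 0, 0]) I_beam();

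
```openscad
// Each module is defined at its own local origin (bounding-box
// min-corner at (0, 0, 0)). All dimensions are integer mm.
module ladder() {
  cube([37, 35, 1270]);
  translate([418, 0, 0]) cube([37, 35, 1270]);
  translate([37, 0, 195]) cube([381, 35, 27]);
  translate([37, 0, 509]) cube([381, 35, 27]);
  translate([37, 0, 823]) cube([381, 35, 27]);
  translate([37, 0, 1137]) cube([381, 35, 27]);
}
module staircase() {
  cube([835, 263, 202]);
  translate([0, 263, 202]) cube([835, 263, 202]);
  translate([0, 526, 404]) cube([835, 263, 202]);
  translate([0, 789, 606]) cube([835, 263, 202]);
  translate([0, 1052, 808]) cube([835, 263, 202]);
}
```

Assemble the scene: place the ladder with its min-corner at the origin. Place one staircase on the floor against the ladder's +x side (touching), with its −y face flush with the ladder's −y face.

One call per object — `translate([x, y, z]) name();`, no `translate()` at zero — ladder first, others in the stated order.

ladder();
translate([455, 0, 0]) staircase();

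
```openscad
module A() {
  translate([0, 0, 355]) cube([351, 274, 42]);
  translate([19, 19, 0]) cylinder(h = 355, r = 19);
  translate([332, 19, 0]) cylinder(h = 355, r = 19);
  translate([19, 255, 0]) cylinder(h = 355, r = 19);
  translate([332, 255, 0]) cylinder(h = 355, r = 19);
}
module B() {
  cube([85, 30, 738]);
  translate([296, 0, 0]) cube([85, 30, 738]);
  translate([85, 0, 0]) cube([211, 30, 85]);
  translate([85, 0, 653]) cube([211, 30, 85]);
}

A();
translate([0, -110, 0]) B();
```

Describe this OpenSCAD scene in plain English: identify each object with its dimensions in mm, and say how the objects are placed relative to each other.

A is a four-legged stool. The seat is 351×274 mm, 42 mm thick, top at z = 397 mm. It stands on four round legs, each 38 mm in diameter, from z = 0 to the seat underside, each leg's axis is inset half a diameter from the nearest pair of seat edges (so the leg's bounding box is flush with the corner).

B is a picture frame with a 211×568 mm rectangular opening (x by z) and a uniform 85 mm border on every side. Frame depth is 30 mm along y. It is built from two vertical stiles running the full outside height and two horizontal rails spanning the gap between the stiles.

The picture frame is on the floor beside the stool on its −y side.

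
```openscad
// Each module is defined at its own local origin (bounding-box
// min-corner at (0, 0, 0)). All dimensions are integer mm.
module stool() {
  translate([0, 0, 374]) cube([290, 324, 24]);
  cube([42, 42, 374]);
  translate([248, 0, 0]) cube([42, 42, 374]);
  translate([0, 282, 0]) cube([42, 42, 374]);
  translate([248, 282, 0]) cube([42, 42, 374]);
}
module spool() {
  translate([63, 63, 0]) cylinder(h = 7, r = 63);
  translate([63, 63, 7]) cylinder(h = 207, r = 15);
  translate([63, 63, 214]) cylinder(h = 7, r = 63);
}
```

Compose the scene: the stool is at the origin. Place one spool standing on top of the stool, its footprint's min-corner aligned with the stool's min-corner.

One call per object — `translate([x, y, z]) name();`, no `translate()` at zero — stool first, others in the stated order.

stool();
translate([0, 0, 398]) spool();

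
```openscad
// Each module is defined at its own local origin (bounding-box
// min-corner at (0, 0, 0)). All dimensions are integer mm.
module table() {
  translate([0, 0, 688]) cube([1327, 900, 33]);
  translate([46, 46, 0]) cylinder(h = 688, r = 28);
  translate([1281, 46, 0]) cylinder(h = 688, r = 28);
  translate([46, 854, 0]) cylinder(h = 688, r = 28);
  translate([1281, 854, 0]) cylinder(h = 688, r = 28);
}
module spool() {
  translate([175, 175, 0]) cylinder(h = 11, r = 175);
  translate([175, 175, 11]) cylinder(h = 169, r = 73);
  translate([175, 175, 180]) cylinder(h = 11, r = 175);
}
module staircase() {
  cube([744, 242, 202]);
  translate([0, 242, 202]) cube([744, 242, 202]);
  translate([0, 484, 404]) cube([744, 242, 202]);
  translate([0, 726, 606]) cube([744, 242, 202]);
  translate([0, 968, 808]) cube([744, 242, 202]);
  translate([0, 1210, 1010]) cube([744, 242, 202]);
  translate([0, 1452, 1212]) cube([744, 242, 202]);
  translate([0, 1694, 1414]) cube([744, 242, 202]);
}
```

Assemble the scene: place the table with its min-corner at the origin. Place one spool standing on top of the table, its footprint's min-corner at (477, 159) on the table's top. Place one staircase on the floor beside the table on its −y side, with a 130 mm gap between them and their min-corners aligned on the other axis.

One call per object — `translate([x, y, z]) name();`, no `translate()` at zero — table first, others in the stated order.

table();
translate([477, 159, 721]) spool();
translate([0, -2066, 0]) staircase();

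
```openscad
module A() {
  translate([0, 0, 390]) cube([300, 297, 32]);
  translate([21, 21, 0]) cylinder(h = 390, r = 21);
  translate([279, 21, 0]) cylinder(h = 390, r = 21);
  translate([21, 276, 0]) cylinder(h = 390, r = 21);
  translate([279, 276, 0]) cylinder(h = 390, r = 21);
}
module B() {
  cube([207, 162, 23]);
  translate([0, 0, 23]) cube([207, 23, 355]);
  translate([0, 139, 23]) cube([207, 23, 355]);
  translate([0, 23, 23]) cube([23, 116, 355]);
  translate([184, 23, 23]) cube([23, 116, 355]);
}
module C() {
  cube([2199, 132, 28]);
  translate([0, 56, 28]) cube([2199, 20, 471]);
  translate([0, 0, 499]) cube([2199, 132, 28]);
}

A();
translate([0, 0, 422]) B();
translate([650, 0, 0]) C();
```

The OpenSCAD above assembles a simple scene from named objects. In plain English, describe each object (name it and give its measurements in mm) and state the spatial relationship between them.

A is a four-legged stool. The seat is 300×297 mm, 32 mm thick, top at z = 422 mm. It stands on four round legs, each 42 mm in diameter, from z = 0 to the seat underside, each leg's axis is inset half a diameter from the nearest pair of seat edges (so the leg's bounding box is flush with the corner).

B is an open storage box with external size 207×162×378 mm and wall thickness 23 mm (the base is also 23 mm thick). The base covers the whole footprint; the four walls stand on the base, with the y-facing walls full-width and the x-facing walls fitting between their inner faces.

C is an I-beam lying along x, 2199 mm long. Overall section height 527 mm. Two flanges 132 mm wide (y) and 28 mm thick, one on the floor and one at the top; a web 20 mm thick runs between them, centred on the flange width.

The open box is on top of the stool. The I-beam is on the floor beside the stool on its +x side.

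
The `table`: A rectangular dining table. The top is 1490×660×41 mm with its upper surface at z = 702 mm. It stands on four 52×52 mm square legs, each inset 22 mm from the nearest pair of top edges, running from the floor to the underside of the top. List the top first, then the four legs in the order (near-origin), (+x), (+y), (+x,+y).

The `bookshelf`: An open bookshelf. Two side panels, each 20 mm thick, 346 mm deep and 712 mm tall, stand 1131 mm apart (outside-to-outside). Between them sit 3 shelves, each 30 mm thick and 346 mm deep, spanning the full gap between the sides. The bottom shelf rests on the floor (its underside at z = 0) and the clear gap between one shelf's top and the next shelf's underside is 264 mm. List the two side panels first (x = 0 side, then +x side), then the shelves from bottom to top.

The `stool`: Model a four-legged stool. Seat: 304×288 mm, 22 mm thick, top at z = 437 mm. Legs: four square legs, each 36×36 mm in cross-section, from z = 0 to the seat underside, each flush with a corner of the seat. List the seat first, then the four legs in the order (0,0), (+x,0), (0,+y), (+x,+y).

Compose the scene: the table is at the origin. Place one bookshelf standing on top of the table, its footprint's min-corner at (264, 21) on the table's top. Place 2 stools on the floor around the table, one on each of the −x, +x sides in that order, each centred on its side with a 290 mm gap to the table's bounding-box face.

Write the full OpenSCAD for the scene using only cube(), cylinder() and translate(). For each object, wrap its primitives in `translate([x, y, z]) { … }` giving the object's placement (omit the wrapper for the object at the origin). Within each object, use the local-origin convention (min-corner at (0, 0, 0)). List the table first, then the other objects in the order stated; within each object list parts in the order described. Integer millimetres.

translate([0, 0, 661]) cube([1490, 660, 41]);
translate([22, 22, 0]) cube([52, 52, 661]);
translate([1416, 22, 0]) cube([52, 52, 661]);
translate([22, 586, 0]) cube([52, 52, 661]);
translate([1416, 586, 0]) cube([52, 52, 661]);
translate([264, 21, 702]) {
  cube([20, 346, 712]);
  translate([1111, 0, 0]) cube([20, 346, 712]);
  translate([20, 0, 0]) cube([1091, 346, 30]);
  translate([20, 0, 294]) cube([1091, 346, 30]);
  translate([20, 0, 588]) cube([1091, 346, 30]);
}
translate([-594, 186, 0]) {
  translate([0, 0, 415]) cube([304, 288, 22]);
  cube([36, 36, 415]);
  translate([268, 0, 0]) cube([36, 36, 415]);
  translate([0, 252, 0]) cube([36, 36, 415]);
  translate([268, 252, 0]) cube([36, 36, 415]);
}
translate([1780, 186, 0]) {
  translate([0, 0, 415]) cube([304, 288, 22]);
  cube([36, 36, 415]);
  translate([268, 0, 0]) cube([36, 36, 415]);
  translate([0, 252, 0]) cube([36, 36, 415]);
  translate([268, 252, 0]) cube([36, 36, 415]);
}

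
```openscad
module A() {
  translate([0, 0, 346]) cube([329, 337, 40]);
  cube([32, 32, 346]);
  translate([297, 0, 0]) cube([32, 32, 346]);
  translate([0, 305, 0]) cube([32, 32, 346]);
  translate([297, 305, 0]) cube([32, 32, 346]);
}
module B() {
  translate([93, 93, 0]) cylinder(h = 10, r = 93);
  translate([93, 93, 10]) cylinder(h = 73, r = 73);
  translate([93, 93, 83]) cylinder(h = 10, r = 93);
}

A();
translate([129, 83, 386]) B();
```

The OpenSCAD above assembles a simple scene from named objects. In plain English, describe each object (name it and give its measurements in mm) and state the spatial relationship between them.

A is a four-legged stool. The seat is 329×337 mm, 40 mm thick, top at z = 386 mm. It stands on four square legs, each 32×32 mm in cross-section, from z = 0 to the seat underside, each flush with a corner of the seat.

B is a spool: two coaxial disc flanges of radius 93 mm and thickness 10 mm, joined by a core cylinder of radius 73 mm and height 73 mm. The lower flange rests on z = 0 and the three cylinders share a vertical axis.

The spool is on top of the stool.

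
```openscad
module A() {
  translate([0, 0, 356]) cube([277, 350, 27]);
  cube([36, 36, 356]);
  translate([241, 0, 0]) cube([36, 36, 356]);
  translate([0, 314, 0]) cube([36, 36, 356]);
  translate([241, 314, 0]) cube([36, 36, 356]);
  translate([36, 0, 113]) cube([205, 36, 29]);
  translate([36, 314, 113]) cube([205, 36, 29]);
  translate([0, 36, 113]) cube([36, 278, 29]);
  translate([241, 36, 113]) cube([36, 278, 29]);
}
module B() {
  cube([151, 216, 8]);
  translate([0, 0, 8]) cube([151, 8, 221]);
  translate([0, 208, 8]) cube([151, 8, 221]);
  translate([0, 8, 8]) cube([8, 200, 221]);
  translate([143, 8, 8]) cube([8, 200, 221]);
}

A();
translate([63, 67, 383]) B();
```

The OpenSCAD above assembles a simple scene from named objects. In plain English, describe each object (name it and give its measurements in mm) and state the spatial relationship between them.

A is a four-legged stool. The seat is a 277×350×27 mm slab whose top surface is at z = 383 mm; four square legs, each 36×36 mm in cross-section, run from the floor (z = 0) to the underside of the seat, each flush with a corner of the seat. Four stretchers, 36 mm wide and 29 mm tall, connect adjacent legs with their undersides at z = 113 mm, each running between the inner faces of the legs it joins and aligned with the legs' outer faces on the other axis.

B is an open storage box with external size 151×216×229 mm and wall thickness 8 mm (the base is also 8 mm thick). The base covers the whole footprint; the four walls stand on the base, with the y-facing walls full-width and the x-facing walls fitting between their inner faces.

The open box is on top of the stool, centred.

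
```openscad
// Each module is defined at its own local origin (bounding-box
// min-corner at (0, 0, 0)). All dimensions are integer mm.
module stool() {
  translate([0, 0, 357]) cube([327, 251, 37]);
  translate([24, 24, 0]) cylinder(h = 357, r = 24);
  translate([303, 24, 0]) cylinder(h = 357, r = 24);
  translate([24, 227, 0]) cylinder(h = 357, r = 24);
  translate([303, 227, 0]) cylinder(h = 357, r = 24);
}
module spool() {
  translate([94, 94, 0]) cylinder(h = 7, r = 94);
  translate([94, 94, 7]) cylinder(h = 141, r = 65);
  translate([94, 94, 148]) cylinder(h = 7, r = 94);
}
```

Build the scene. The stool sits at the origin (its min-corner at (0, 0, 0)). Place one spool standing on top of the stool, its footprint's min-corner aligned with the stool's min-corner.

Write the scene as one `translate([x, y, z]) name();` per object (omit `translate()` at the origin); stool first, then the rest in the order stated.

stool();
translate([0, 0, 394]) spool();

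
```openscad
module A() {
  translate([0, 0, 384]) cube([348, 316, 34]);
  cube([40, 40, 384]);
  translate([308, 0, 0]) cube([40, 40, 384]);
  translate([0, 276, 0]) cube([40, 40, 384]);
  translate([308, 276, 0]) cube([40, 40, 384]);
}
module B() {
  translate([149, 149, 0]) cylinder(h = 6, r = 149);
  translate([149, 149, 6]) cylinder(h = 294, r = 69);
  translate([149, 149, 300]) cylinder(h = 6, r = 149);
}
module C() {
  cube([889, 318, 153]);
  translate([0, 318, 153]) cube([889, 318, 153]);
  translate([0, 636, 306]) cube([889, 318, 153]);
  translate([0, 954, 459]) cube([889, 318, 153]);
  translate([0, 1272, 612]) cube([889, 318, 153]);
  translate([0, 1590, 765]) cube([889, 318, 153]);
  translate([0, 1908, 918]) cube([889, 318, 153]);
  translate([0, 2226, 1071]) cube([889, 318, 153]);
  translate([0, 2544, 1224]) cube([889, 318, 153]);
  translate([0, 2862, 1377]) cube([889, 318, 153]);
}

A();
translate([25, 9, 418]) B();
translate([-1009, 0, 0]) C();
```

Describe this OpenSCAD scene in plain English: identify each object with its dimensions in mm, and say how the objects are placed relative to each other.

A is a four-legged stool. The seat is 348×316 mm, 34 mm thick, top at z = 418 mm. It stands on four square legs, each 40×40 mm in cross-section, from z = 0 to the seat underside, each flush with a corner of the seat.

B is a spool: two coaxial disc flanges of radius 149 mm and thickness 6 mm, joined by a core cylinder of radius 69 mm and height 294 mm. The lower flange rests on z = 0 and the three cylinders share a vertical axis.

C is a run of 10 identical solid stair steps. Each tread is 889×318 mm and each step block is 153 mm high. Step 1 rests on the floor; step k is offset from step 1 by (k−1)×318 mm in y and (k−1)×153 mm in z.

The spool is on top of the stool, centred. The staircase is on the floor beside the stool on its −x side.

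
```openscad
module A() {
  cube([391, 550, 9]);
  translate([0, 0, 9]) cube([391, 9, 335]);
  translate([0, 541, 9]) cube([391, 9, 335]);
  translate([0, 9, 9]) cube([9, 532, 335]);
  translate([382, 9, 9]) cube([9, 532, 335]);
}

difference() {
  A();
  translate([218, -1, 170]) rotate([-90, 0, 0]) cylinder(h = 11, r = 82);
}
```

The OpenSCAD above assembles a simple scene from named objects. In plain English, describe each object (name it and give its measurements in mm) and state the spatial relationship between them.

A is an open storage box with external size 391×550×344 mm and wall thickness 9 mm (the base is also 9 mm thick). The base covers the whole footprint; the four walls stand on the base, with the y-facing walls full-width and the x-facing walls fitting between their inner faces.

The open box has a circular hole of radius 82 mm through its front wall, centred at (x = 218, z = 170).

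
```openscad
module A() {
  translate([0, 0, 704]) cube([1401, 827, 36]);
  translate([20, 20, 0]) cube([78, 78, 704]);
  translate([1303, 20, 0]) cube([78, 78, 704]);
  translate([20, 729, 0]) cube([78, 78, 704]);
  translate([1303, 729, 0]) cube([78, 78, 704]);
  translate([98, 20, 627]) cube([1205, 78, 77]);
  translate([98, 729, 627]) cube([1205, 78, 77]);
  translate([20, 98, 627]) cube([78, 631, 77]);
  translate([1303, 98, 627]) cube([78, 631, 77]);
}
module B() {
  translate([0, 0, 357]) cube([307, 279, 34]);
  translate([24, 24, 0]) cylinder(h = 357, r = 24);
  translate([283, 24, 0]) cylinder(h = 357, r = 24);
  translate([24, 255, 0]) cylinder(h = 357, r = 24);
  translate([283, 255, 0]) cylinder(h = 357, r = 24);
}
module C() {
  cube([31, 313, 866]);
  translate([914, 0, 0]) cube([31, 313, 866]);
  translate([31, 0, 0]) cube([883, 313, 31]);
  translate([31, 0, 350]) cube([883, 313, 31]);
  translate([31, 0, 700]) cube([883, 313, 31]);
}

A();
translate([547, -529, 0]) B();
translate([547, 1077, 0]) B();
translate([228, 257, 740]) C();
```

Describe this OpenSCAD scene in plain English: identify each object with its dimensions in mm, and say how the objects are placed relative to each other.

A is a table with a 1401×827 mm rectangular top, 36 mm thick, top surface at z = 740 mm, supported by four 78×78 mm square legs, each inset 20 mm from the nearest pair of top edges, running from the floor. Four apron rails, 78 mm thick and 77 mm tall, run between adjacent legs with their top edges flush with the underside of the top and their outer faces flush with the legs' outer faces.

B is a four-legged stool. The seat is 307×279 mm, 34 mm thick, top at z = 391 mm. It stands on four round legs, each 48 mm in diameter, from z = 0 to the seat underside, each leg's axis is inset half a diameter from the nearest pair of seat edges (so the leg's bounding box is flush with the corner).

C is a bookshelf 945 mm wide overall, 313 mm deep and 866 mm tall. The two sides are 31 mm thick vertical panels. 3 horizontal shelves of 31 mm thickness span between the inner faces of the sides; the lowest shelf sits on the floor and shelves are stacked with a clear vertical gap of 319 mm between each pair.

Two stools sit around the table at the −y, +y sides. The bookshelf is on top of the table, centred.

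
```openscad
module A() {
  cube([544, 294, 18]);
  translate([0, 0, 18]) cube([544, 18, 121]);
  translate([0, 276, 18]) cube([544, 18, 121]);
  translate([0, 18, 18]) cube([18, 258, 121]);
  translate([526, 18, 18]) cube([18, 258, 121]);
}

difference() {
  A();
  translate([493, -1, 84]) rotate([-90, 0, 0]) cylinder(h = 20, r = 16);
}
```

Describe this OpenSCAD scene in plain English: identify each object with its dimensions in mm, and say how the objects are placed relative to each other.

A is an open-topped rectangular box: outside dimensions 544×294×139 mm, with a uniform wall and base thickness of 18 mm. The base is a full 544×294 slab on the floor; four walls sit on top of the base. The front and back walls (the −y and +y sides) span the full width; the two side walls fit between them.

The open box has a circular hole of radius 16 mm through its front wall, centred at (x = 493, z = 84).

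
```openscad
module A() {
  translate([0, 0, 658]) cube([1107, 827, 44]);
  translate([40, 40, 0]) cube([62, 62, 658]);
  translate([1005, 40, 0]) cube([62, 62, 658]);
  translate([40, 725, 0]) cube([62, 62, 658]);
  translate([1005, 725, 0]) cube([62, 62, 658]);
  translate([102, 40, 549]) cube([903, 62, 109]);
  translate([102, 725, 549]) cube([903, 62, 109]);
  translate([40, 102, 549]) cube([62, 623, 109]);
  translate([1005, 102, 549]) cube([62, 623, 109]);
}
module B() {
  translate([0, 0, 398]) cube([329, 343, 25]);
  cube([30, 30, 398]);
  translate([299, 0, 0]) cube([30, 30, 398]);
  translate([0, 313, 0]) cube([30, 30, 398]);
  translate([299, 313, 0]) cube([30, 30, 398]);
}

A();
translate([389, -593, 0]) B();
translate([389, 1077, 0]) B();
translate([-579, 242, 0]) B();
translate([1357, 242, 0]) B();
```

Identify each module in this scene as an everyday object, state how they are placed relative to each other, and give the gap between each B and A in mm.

A is a table. B is a stool. Four stools sit around the table at the −y, +y, −x, +x sides. The gap between each stool and the table is 250 mm.

Each stool's nearest face is 250 mm from the table's bounding box.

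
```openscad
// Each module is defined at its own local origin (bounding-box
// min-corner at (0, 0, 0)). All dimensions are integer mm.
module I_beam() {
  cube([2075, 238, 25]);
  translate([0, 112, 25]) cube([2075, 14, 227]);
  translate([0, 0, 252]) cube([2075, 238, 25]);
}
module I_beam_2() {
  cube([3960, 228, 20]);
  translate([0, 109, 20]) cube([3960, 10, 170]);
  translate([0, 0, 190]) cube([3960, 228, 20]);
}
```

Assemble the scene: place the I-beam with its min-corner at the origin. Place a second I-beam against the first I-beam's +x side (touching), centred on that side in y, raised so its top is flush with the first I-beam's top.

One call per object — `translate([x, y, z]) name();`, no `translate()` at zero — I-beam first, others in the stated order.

I_beam();
translate([2075, 5, 67]) I_beam_2();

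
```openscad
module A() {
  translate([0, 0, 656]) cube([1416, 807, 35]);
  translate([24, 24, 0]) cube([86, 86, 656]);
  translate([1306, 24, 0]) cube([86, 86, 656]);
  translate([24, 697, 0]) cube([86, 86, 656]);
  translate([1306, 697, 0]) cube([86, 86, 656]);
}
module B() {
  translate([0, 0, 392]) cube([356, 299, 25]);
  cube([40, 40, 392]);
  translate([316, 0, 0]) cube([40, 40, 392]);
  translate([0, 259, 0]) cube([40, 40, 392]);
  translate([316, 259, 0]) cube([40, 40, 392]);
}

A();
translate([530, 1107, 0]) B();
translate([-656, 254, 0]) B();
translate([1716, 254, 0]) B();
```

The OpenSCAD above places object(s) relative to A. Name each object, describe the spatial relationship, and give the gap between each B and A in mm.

Each stool's nearest face is 300 mm from the table's bounding box.

A is a table. B is a stool. Three stools sit around the table at the +y, −x, +x sides. The gap between each stool and the table is 300 mm.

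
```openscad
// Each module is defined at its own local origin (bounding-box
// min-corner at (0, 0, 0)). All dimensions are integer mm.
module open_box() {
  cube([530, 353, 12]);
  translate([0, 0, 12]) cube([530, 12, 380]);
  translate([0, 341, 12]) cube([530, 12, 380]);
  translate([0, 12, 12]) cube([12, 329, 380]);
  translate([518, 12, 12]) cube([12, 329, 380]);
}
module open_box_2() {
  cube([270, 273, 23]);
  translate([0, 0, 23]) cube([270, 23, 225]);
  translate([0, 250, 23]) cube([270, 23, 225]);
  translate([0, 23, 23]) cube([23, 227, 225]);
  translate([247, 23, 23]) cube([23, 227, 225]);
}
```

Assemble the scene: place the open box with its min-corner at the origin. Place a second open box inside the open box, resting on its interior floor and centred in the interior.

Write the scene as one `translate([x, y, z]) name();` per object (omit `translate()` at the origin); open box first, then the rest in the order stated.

open_box();
translate([130, 40, 12]) open_box_2();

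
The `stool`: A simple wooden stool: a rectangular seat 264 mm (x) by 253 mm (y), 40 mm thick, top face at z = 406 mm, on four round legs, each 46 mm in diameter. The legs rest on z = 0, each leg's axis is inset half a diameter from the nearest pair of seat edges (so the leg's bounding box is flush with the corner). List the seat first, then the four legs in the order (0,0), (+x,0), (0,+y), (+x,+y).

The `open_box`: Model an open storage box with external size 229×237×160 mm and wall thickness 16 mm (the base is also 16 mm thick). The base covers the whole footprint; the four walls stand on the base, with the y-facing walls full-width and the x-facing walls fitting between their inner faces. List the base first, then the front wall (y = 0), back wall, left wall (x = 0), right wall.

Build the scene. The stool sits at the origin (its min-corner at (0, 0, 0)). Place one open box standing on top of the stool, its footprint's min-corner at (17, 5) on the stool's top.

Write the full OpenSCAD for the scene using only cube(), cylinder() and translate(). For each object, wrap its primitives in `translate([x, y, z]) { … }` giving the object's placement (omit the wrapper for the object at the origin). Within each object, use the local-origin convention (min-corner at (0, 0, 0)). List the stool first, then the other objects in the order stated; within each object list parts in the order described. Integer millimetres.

translate([0, 0, 366]) cube([264, 253, 40]);
translate([23, 23, 0]) cylinder(h = 366, r = 23);
translate([241, 23, 0]) cylinder(h = 366, r = 23);
translate([23, 230, 0]) cylinder(h = 366, r = 23);
translate([241, 230, 0]) cylinder(h = 366, r = 23);
translate([17, 5, 406]) {
  cube([229, 237, 16]);
  translate([0, 0, 16]) cube([229, 16, 144]);
  translate([0, 221, 16]) cube([229, 16, 144]);
  translate([0, 16, 16]) cube([16, 205, 144]);
  translate([213, 16, 16]) cube([16, 205, 144]);
}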